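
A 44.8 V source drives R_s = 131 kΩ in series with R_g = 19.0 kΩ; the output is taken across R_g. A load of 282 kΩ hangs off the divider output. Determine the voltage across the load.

V_out ≈ 5.36 V

The load sits in parallel with R_g: R_g‖R_L = (19.0 × 282) / (19.0 + 282) = 17.80 kΩ.
V_out = 44.8 × 17.80 / (131 + 17.80) = 44.8 × 17.80/148.8 = 5.36 V.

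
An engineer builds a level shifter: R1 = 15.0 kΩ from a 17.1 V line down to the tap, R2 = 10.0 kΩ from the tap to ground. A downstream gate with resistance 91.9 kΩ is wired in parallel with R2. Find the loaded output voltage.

The load sits in parallel with R2: R2‖R_L = (10.0 × 91.9) / (10.0 + 91.9) = 9.019 kΩ.
V_out = 17.1 × 9.019 / (15.0 + 9.019) = 17.1 × 9.019/24.02 = 6.42 V.

V_out ≈ 6.42 V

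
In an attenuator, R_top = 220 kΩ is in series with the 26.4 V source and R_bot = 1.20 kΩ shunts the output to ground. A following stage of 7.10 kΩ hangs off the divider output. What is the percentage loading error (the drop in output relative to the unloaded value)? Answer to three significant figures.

Unloaded V = 26.4 × 1.20/221.2 = 0.14322 V.
Loaded: R_bot‖R_L = 1.027 kΩ, giving V = 26.4 × 1.027/221.0 = 0.12261 V.
Drop = (0.14322 − 0.12261) / 0.14322 = 14.4 %.

14.4 %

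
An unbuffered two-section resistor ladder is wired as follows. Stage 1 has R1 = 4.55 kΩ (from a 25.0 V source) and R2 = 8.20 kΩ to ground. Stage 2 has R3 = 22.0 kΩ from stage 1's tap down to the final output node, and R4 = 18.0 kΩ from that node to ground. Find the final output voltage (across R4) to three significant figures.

Stage 2 presents R3+R4 = 40.00 kΩ as a load on stage 1's tap.
Stage 1's lower leg becomes R2‖(R3+R4) = 6.805 kΩ, so V_mid = 25.0 × 6.805/11.35 = 14.98 V.
Stage 2 is itself unloaded: V_out = V_mid × R4/(R3+R4) = 14.98 × 18.0/40.00 = 6.74 V.

V_out ≈ 6.74 V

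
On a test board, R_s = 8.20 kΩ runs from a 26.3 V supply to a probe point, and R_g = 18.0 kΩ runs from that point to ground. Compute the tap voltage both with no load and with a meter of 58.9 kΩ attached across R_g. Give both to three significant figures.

Unloaded: 18.1 V; loaded: 16.5 V

Open-circuit: V = 26.3 × 18.0/(8.20 + 18.0) = 18.1 V.
With the load, R_g becomes R_g‖R_L = 13.79 kΩ, so V = 26.3 × 13.79/21.99 = 16.5 V.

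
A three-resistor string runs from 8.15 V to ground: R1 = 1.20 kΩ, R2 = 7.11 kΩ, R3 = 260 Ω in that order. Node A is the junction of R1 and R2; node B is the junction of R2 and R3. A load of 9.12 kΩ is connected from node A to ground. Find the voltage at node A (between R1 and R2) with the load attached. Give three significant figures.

V ≈ 6.30 V

Below node A the series string R2+R3 = 7370 Ω sits in parallel with the 9120 Ω load: 4076 Ω.
V_A = 8.15 × 4076/(1200 + 4076) = 6.30 V.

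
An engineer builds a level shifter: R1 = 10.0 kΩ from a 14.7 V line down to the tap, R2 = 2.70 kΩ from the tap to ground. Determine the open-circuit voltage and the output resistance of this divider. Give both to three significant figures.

V_th = 3.13 V, R_th = 2.13 kΩ

V_th is the open-circuit tap voltage: 14.7 × 2.70/(10.0 + 2.70) = 3.13 V.
With the supply zeroed, R1 and R2 appear in parallel from the tap: R_th = R1‖R2 = (10.0 × 2.70)/12.70 = 2.13 kΩ.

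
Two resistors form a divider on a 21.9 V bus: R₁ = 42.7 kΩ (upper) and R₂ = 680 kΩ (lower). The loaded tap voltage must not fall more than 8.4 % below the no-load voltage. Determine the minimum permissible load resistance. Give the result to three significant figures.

R_L(min) ≈ 438 kΩ

Output resistance R_th = R₁‖R₂ = (42.7 × 680)/722.7 = 40.18 kΩ.
The fractional drop is R_th/(R_th + R_L); requiring this ≤ 0.0840 gives R_L ≥ R_th(1/0.0840 − 1) = 40.18 × 10.90 = 438 kΩ.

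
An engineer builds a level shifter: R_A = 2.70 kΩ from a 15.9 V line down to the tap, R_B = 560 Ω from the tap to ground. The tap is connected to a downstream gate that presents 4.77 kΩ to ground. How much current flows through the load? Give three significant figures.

R_B‖R_L = 501.2 Ω; V_out = 15.9 × 501.2/3201 = 2.489 V.
I_L = V_out / R_L = 2.489 / 4.77 kΩ = 0.522 mA.

I_L ≈ 0.522 mA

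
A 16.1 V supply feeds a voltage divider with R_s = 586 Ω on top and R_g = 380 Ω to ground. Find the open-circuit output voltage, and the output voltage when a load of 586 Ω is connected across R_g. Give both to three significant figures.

Open-circuit: V = 16.1 × 380/(586 + 380) = 6.33 V.
With the load, R_g becomes R_g‖R_L = 230.5 Ω, so V = 16.1 × 230.5/816.5 = 4.55 V.

Unloaded: 6.33 V; loaded: 4.55 V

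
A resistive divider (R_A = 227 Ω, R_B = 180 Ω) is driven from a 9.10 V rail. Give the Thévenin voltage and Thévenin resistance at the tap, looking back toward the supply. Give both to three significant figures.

V_th is the open-circuit tap voltage: 9.10 × 180/(227 + 180) = 4.02 V.
With the supply zeroed, R_A and R_B appear in parallel from the tap: R_th = R_A‖R_B = (227 × 180)/407.0 = 100 Ω.

V_th = 4.02 V, R_th = 100 Ω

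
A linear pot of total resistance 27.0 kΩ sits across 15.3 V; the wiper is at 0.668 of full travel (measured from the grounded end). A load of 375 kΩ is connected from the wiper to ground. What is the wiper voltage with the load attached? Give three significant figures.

V ≈ 10.1 V

The wiper splits the pot into (1−α)R = 8.964 kΩ above and αR = 18.04 kΩ below.
Lower section ‖ load = 17.21 kΩ.
V_wiper = 15.3 × 17.21/(8.964 + 17.21) = 10.1 V.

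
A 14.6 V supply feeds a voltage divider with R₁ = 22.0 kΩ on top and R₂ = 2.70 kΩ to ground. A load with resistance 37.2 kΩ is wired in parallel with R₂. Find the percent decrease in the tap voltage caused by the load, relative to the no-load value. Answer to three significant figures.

The divider's output (Thévenin) resistance is R₁‖R₂ = 2.405 kΩ.
Fractional drop under load = R_th/(R_th + R_L) = 2.405 / (2.405 + 37.2) = 0.06072.
So the output falls by 6.07 %.

6.07 %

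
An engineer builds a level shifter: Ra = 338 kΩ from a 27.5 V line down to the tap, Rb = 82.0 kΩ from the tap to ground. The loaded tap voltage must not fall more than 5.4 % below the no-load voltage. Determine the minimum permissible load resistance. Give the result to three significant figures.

R_L(min) ≈ 1.16 MΩ

Output resistance R_th = Ra‖Rb = (338 × 82.0)/420.0 = 65.99 kΩ.
The fractional drop is R_th/(R_th + R_L); requiring this ≤ 0.0540 gives R_L ≥ R_th(1/0.0540 − 1) = 65.99 × 17.52 = 1.16 MΩ.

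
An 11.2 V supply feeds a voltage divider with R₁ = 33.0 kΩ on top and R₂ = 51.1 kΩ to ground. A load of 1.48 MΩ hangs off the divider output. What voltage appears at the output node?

The load sits in parallel with R₂: R₂‖R_L = (51.1 × 1480) / (51.1 + 1480) = 49.39 kΩ.
V_out = 11.2 × 49.39 / (33.0 + 49.39) = 11.2 × 49.39/82.39 = 6.71 V.
(Unloaded it would have been 6.81 V.)

V_out ≈ 6.71 V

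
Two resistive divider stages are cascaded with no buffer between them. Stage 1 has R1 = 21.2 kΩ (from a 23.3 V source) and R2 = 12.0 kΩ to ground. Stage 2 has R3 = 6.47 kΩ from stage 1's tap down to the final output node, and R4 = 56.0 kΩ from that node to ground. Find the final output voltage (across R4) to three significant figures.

Stage 2 presents R3+R4 = 62.47 kΩ as a load on stage 1's tap.
Stage 1's lower leg becomes R2‖(R3+R4) = 10.07 kΩ, so V_mid = 23.3 × 10.07/31.27 = 7.502 V.
Stage 2 is itself unloaded: V_out = V_mid × R4/(R3+R4) = 7.502 × 56.0/62.47 = 6.72 V.

V_out ≈ 6.72 V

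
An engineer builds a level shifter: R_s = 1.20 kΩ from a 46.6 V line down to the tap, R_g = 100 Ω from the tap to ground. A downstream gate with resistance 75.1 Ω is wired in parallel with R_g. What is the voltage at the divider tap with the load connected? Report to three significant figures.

V_out ≈ 1.61 V

The load sits in parallel with R_g: R_g‖R_L = (100 × 75.1) / (100 + 75.1) = 42.89 Ω.
V_out = 46.6 × 42.89 / (1200 + 42.89) = 46.6 × 42.89/1243 = 1.61 V.
(Unloaded it would have been 3.58 V.)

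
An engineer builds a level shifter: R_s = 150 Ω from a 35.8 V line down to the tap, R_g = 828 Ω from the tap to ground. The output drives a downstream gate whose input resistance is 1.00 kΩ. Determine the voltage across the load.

The load sits in parallel with R_g: R_g‖R_L = (828 × 1000) / (828 + 1000) = 453.0 Ω.
V_out = 35.8 × 453.0 / (150 + 453.0) = 35.8 × 453.0/603.0 = 26.9 V.

V_out ≈ 26.9 V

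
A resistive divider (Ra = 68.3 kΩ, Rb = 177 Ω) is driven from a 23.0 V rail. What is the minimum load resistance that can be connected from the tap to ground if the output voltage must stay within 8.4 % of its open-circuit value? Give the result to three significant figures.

Output resistance R_th = Ra‖Rb = (68300 × 177)/68480 = 176.5 Ω.
The fractional drop is R_th/(R_th + R_L); requiring this ≤ 0.0840 gives R_L ≥ R_th(1/0.0840 − 1) = 176.5 × 10.90 = 1.93 kΩ.

R_L(min) ≈ 1.93 kΩ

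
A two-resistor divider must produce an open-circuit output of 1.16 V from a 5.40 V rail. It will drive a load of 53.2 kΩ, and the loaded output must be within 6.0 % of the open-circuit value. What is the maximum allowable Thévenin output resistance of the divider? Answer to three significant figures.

Loading drop = R_th/(R_th + R_L) ≤ 0.0600, so R_th ≤ R_L · ε/(1−ε) = 53.2 kΩ × 0.0600/0.9400 = 3.40 kΩ.

R_th ≤ 3.40 kΩ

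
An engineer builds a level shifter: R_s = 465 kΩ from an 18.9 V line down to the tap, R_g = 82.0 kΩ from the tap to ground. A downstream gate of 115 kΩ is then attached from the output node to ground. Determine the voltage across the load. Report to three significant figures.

The load sits in parallel with R_g: R_g‖R_L = (82.0 × 115) / (82.0 + 115) = 47.87 kΩ.
V_out = 18.9 × 47.87 / (465 + 47.87) = 18.9 × 47.87/512.9 = 1.76 V.
(Unloaded it would have been 2.83 V.)

V_out ≈ 1.76 V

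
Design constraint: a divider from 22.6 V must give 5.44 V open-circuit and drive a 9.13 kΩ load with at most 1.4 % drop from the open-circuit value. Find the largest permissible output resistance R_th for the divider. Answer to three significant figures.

Loading drop = R_th/(R_th + R_L) ≤ 0.0140, so R_th ≤ R_L · ε/(1−ε) = 9.13 kΩ × 0.0140/0.9860 = 130 Ω.
(Any R1, R2 with R2/(R1+R2) = 0.241 and R1‖R2 ≤ 130 Ω will meet the spec.)

R_th ≤ 130 Ω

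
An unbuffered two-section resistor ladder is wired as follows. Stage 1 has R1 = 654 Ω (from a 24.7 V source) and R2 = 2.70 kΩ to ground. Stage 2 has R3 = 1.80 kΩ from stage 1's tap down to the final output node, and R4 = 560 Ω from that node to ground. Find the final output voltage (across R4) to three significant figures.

V_out ≈ 3.86 V

Stage 2 presents R3+R4 = 2360 Ω as a load on stage 1's tap.
Stage 1's lower leg becomes R2‖(R3+R4) = 1259 Ω, so V_mid = 24.7 × 1259/1913 = 16.26 V.
Stage 2 is itself unloaded: V_out = V_mid × R4/(R3+R4) = 16.26 × 560/2360 = 3.86 V.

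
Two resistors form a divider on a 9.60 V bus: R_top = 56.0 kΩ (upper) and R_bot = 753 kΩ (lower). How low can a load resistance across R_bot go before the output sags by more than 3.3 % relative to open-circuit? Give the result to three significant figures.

R_L(min) ≈ 1.53 MΩ

Output resistance R_th = R_top‖R_bot = (56.0 × 753)/809.0 = 52.12 kΩ.
The fractional drop is R_th/(R_th + R_L); requiring this ≤ 0.0330 gives R_L ≥ R_th(1/0.0330 − 1) = 52.12 × 29.30 = 1.53 MΩ.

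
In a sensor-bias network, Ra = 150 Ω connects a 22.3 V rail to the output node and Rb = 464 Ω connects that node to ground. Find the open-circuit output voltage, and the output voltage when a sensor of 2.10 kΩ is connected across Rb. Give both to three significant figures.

Unloaded: 16.9 V; loaded: 16.0 V

Open-circuit: V = 22.3 × 464/(150 + 464) = 16.9 V.
With the load, Rb becomes Rb‖R_L = 380.0 Ω, so V = 22.3 × 380.0/530.0 = 16.0 V.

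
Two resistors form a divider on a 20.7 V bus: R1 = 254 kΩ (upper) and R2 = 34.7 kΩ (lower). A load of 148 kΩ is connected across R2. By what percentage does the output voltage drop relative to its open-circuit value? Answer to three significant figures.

17.1 %

Unloaded V = 20.7 × 34.7/288.7 = 2.488 V.
Loaded: R2‖R_L = 28.11 kΩ, giving V = 20.7 × 28.11/282.1 = 2.063 V.
Drop = (2.488 − 2.063) / 2.488 = 17.1 %.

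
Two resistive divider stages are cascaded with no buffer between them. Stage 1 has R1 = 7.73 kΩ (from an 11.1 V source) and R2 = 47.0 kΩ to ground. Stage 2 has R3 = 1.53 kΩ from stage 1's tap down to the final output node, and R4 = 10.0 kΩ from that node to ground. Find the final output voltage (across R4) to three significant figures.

Stage 2 presents R3+R4 = 11.53 kΩ as a load on stage 1's tap.
Stage 1's lower leg becomes R2‖(R3+R4) = 9.259 kΩ, so V_mid = 11.1 × 9.259/16.99 = 6.049 V.
Stage 2 is itself unloaded: V_out = V_mid × R4/(R3+R4) = 6.049 × 10.0/11.53 = 5.25 V.

V_out ≈ 5.25 V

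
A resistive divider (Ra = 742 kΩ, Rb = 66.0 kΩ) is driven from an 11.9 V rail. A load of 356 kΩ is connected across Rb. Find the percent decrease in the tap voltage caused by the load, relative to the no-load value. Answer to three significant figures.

14.5 %

Unloaded V = 11.9 × 66.0/808.0 = 0.97203 V.
Loaded: Rb‖R_L = 55.68 kΩ, giving V = 11.9 × 55.68/797.7 = 0.83062 V.
Drop = (0.97203 − 0.83062) / 0.97203 = 14.5 %.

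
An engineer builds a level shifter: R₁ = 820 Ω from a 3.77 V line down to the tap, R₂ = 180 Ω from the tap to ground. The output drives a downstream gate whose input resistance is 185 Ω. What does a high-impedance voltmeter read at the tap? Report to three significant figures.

The load sits in parallel with R₂: R₂‖R_L = (180 × 185) / (180 + 185) = 91.23 Ω.
V_out = 3.77 × 91.23 / (820 + 91.23) = 3.77 × 91.23/911.2 = 0.377 V.
(Unloaded it would have been 0.679 V.)

V_out ≈ 0.377 V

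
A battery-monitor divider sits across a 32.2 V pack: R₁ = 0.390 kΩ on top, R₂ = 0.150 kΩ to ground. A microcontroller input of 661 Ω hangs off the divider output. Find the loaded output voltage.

The load sits in parallel with R₂: R₂‖R_L = (150 × 661) / (150 + 661) = 122.3 Ω.
V_out = 32.2 × 122.3 / (390 + 122.3) = 32.2 × 122.3/512.3 = 7.68 V.
(Unloaded it would have been 8.94 V.)

V_out ≈ 7.68 V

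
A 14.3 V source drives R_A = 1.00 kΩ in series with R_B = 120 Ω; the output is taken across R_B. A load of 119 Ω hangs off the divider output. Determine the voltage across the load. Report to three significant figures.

The load sits in parallel with R_B: R_B‖R_L = (120 × 119) / (120 + 119) = 59.75 Ω.
V_out = 14.3 × 59.75 / (1000 + 59.75) = 14.3 × 59.75/1060 = 0.806 V.
(Unloaded it would have been 1.53 V.)

V_out ≈ 0.806 V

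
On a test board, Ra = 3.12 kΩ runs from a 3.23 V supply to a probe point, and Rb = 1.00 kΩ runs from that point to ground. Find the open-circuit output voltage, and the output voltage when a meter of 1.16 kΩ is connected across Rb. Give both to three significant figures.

Unloaded: 0.784 V; loaded: 0.474 V

Open-circuit: V = 3.23 × 1.00/(3.12 + 1.00) = 0.784 V.
With the load, Rb becomes Rb‖R_L = 0.5370 kΩ, so V = 3.23 × 0.5370/3.657 = 0.474 V.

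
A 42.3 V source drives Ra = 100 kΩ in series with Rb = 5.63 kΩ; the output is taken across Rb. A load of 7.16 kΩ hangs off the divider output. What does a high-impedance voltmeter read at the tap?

V_out ≈ 1.29 V

The load sits in parallel with Rb: Rb‖R_L = (5.63 × 7.16) / (5.63 + 7.16) = 3.152 kΩ.
V_out = 42.3 × 3.152 / (100 + 3.152) = 42.3 × 3.152/103.2 = 1.29 V.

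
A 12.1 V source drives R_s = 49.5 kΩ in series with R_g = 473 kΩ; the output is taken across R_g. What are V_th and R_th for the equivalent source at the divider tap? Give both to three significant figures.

V_th = 11.0 V, R_th = 44.8 kΩ

V_th is the open-circuit tap voltage: 12.1 × 473/(49.5 + 473) = 11.0 V.
With the supply zeroed, R_s and R_g appear in parallel from the tap: R_th = R_s‖R_g = (49.5 × 473)/522.5 = 44.8 kΩ.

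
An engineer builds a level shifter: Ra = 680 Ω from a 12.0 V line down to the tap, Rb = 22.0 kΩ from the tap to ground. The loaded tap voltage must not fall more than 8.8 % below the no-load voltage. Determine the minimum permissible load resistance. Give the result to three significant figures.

R_L(min) ≈ 6.84 kΩ

Output resistance R_th = Ra‖Rb = (680 × 22000)/22680 = 659.6 Ω.
The fractional drop is R_th/(R_th + R_L); requiring this ≤ 0.0880 gives R_L ≥ R_th(1/0.0880 − 1) = 659.6 × 10.36 = 6.84 kΩ.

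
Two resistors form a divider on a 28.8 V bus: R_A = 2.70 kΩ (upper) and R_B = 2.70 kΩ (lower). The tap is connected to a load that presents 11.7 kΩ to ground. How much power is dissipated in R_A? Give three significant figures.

Total resistance from the source is R_A + (R_B‖R_L) = 4.894 kΩ, so I = 28.8/4.894 kΩ = 5.885 mA.
P = I²·R_A = (5.885 mA)² × 2.70 kΩ = 93.5 mW.

P ≈ 93.5 mW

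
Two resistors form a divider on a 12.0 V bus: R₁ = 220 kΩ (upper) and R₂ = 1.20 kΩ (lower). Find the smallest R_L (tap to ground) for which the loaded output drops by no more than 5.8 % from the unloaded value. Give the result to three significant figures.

R_L(min) ≈ 19.4 kΩ

Output resistance R_th = R₁‖R₂ = (220 × 1.20)/221.2 = 1.193 kΩ.
The fractional drop is R_th/(R_th + R_L); requiring this ≤ 0.0580 gives R_L ≥ R_th(1/0.0580 − 1) = 1.193 × 16.24 = 19.4 kΩ.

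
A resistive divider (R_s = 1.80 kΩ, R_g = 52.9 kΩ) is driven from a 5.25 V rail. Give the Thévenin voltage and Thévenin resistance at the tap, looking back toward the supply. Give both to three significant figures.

V_th = 5.08 V, R_th = 1.74 kΩ

V_th is the open-circuit tap voltage: 5.25 × 52.9/(1.80 + 52.9) = 5.08 V.
With the supply zeroed, R_s and R_g appear in parallel from the tap: R_th = R_s‖R_g = (1.80 × 52.9)/54.70 = 1.74 kΩ.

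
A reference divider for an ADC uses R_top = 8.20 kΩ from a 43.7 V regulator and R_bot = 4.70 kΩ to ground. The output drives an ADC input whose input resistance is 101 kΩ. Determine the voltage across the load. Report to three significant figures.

V_out ≈ 15.5 V

The load sits in parallel with R_bot: R_bot‖R_L = (4.70 × 101) / (4.70 + 101) = 4.491 kΩ.
V_out = 43.7 × 4.491 / (8.20 + 4.491) = 43.7 × 4.491/12.69 = 15.5 V.
(Unloaded it would have been 15.9 V.)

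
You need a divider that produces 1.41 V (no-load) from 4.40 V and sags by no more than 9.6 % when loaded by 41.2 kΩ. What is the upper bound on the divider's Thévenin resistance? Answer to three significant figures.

R_th ≤ 4.38 kΩ

Loading drop = R_th/(R_th + R_L) ≤ 0.0960, so R_th ≤ R_L · ε/(1−ε) = 41.2 kΩ × 0.0960/0.9040 = 4.38 kΩ.
(Any R1, R2 with R2/(R1+R2) = 0.320 and R1‖R2 ≤ 4.38 kΩ will meet the spec.)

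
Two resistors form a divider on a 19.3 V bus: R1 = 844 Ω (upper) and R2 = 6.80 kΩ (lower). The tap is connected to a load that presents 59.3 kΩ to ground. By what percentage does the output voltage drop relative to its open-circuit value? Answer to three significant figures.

The divider's output (Thévenin) resistance is R1‖R2 = 750.8 Ω.
Fractional drop under load = R_th/(R_th + R_L) = 750.8 / (750.8 + 59300) = 0.01250.
So the output falls by 1.25 %.

1.25 %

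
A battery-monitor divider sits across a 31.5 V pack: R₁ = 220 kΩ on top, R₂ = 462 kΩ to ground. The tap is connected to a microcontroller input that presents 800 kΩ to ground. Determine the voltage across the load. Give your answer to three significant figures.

V_out ≈ 18.0 V

The load sits in parallel with R₂: R₂‖R_L = (462 × 800) / (462 + 800) = 292.9 kΩ.
V_out = 31.5 × 292.9 / (220 + 292.9) = 31.5 × 292.9/512.9 = 18.0 V.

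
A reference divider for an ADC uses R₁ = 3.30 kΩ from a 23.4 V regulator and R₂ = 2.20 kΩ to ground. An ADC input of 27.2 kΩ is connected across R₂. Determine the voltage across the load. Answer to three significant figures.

V_out ≈ 8.93 V

The load sits in parallel with R₂: R₂‖R_L = (2.20 × 27.2) / (2.20 + 27.2) = 2.035 kΩ.
V_out = 23.4 × 2.035 / (3.30 + 2.035) = 23.4 × 2.035/5.335 = 8.93 V.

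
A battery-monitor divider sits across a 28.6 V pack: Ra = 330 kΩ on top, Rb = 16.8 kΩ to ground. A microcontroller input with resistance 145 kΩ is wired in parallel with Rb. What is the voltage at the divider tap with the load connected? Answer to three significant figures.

The load sits in parallel with Rb: Rb‖R_L = (16.8 × 145) / (16.8 + 145) = 15.06 kΩ.
V_out = 28.6 × 15.06 / (330 + 15.06) = 28.6 × 15.06/345.1 = 1.25 V.

V_out ≈ 1.25 V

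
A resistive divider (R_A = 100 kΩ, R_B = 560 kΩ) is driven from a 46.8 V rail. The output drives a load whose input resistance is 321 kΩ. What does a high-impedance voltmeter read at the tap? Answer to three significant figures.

The load sits in parallel with R_B: R_B‖R_L = (560 × 321) / (560 + 321) = 204.0 kΩ.
V_out = 46.8 × 204.0 / (100 + 204.0) = 46.8 × 204.0/304.0 = 31.4 V.
(Unloaded it would have been 39.7 V.)

V_out ≈ 31.4 V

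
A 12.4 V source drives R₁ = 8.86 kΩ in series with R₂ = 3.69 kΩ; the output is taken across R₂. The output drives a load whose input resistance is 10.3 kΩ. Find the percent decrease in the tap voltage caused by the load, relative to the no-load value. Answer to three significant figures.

20.2 %

Unloaded V = 12.4 × 3.69/12.55 = 3.646 V.
Loaded: R₂‖R_L = 2.717 kΩ, giving V = 12.4 × 2.717/11.58 = 2.910 V.
Drop = (3.646 − 2.910) / 3.646 = 20.2 %.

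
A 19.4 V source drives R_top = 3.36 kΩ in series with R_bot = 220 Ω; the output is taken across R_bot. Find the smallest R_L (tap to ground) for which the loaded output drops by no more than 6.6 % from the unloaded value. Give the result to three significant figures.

Output resistance R_th = R_top‖R_bot = (3360 × 220)/3580 = 206.5 Ω.
The fractional drop is R_th/(R_th + R_L); requiring this ≤ 0.0660 gives R_L ≥ R_th(1/0.0660 − 1) = 206.5 × 14.15 = 2.92 kΩ.

R_L(min) ≈ 2.92 kΩ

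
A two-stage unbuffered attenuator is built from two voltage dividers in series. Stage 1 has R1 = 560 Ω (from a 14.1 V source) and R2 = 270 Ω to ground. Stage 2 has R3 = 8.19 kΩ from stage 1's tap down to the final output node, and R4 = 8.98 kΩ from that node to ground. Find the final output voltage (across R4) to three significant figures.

Stage 2 presents R3+R4 = 17170 Ω as a load on stage 1's tap.
Stage 1's lower leg becomes R2‖(R3+R4) = 265.8 Ω, so V_mid = 14.1 × 265.8/825.8 = 4.539 V.
Stage 2 is itself unloaded: V_out = V_mid × R4/(R3+R4) = 4.539 × 8980/17170 = 2.37 V.

V_out ≈ 2.37 V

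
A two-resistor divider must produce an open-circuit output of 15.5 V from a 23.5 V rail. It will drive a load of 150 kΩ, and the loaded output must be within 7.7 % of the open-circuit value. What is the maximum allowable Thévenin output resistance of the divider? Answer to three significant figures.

Loading drop = R_th/(R_th + R_L) ≤ 0.0770, so R_th ≤ R_L · ε/(1−ε) = 150 kΩ × 0.0770/0.9230 = 12.5 kΩ.
(Any R1, R2 with R2/(R1+R2) = 0.660 and R1‖R2 ≤ 12.5 kΩ will meet the spec.)

R_th ≤ 12.5 kΩ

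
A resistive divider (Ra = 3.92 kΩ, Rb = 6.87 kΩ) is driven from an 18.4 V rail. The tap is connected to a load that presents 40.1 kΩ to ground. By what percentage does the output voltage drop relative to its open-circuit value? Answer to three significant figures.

The divider's output (Thévenin) resistance is Ra‖Rb = 2.496 kΩ.
Fractional drop under load = R_th/(R_th + R_L) = 2.496 / (2.496 + 40.1) = 0.05859.
So the output falls by 5.86 %.

5.86 %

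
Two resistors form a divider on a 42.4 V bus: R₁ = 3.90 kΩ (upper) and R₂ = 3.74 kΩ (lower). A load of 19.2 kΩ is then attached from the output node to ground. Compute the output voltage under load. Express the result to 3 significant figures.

The load sits in parallel with R₂: R₂‖R_L = (3.74 × 19.2) / (3.74 + 19.2) = 3.130 kΩ.
V_out = 42.4 × 3.130 / (3.90 + 3.130) = 42.4 × 3.130/7.030 = 18.9 V.
(Unloaded it would have been 20.8 V.)

V_out ≈ 18.9 V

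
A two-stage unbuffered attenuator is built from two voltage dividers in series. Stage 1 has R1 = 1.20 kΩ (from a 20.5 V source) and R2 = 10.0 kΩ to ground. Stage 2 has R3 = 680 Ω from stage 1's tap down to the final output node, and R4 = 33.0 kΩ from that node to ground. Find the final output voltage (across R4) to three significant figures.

Stage 2 presents R3+R4 = 33680 Ω as a load on stage 1's tap.
Stage 1's lower leg becomes R2‖(R3+R4) = 7711 Ω, so V_mid = 20.5 × 7711/8911 = 17.74 V.
Stage 2 is itself unloaded: V_out = V_mid × R4/(R3+R4) = 17.74 × 33000/33680 = 17.4 V.

V_out ≈ 17.4 V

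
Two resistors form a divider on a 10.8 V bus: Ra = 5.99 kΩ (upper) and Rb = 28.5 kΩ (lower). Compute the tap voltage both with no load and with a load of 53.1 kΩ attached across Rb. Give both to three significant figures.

Unloaded: 8.92 V; loaded: 8.16 V

Open-circuit: V = 10.8 × 28.5/(5.99 + 28.5) = 8.92 V.
With the load, Rb becomes Rb‖R_L = 18.55 kΩ, so V = 10.8 × 18.55/24.54 = 8.16 V.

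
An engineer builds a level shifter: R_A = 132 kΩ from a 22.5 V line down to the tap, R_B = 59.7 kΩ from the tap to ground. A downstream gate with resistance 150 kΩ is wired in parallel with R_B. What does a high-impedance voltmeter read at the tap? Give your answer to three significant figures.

The load sits in parallel with R_B: R_B‖R_L = (59.7 × 150) / (59.7 + 150) = 42.70 kΩ.
V_out = 22.5 × 42.70 / (132 + 42.70) = 22.5 × 42.70/174.7 = 5.50 V.
(Unloaded it would have been 7.01 V.)

V_out ≈ 5.50 V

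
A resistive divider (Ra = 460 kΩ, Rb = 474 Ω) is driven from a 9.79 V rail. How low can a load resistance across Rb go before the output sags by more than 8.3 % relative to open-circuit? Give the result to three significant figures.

Output resistance R_th = Ra‖Rb = (460000 × 474)/460500 = 473.5 Ω.
The fractional drop is R_th/(R_th + R_L); requiring this ≤ 0.0830 gives R_L ≥ R_th(1/0.0830 − 1) = 473.5 × 11.05 = 5.23 kΩ.

R_L(min) ≈ 5.23 kΩ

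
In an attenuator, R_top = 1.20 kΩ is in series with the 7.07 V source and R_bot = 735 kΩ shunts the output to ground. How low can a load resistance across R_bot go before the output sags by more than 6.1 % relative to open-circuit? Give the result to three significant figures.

R_L(min) ≈ 18.4 kΩ

Output resistance R_th = R_top‖R_bot = (1.20 × 735)/736.2 = 1.198 kΩ.
The fractional drop is R_th/(R_th + R_L); requiring this ≤ 0.0610 gives R_L ≥ R_th(1/0.0610 − 1) = 1.198 × 15.39 = 18.4 kΩ.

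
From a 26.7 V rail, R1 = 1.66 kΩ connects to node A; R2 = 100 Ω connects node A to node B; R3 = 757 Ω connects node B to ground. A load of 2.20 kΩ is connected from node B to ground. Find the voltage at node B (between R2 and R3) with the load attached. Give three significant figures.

At node B, R3 is in parallel with the load: R3‖R_L = 563.2 Ω.
Below node A the resistance is R2 + (R3‖R_L) = 663.2 Ω, so V_A = 26.7 × 663.2/2323 = 7.622 V.
Then V_B = V_A × (R3‖R_L)/(R2 + R3‖R_L) = 7.622 × 563.2/663.2 = 6.47 V.

V ≈ 6.47 V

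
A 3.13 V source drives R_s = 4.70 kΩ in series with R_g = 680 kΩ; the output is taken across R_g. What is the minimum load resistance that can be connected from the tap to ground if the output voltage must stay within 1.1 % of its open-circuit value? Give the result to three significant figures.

R_L(min) ≈ 420 kΩ

Output resistance R_th = R_s‖R_g = (4.70 × 680)/684.7 = 4.668 kΩ.
The fractional drop is R_th/(R_th + R_L); requiring this ≤ 0.0110 gives R_L ≥ R_th(1/0.0110 − 1) = 4.668 × 89.91 = 420 kΩ.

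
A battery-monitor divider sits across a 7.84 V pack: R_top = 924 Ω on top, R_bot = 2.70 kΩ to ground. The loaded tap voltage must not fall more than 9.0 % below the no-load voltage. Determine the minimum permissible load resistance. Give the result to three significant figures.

R_L(min) ≈ 6.96 kΩ

Output resistance R_th = R_top‖R_bot = (924 × 2700)/3624 = 688.4 Ω.
The fractional drop is R_th/(R_th + R_L); requiring this ≤ 0.0900 gives R_L ≥ R_th(1/0.0900 − 1) = 688.4 × 10.11 = 6.96 kΩ.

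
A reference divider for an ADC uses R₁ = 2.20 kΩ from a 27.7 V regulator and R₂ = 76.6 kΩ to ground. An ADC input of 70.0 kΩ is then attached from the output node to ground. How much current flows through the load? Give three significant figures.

R₂‖R_L = 36.58 kΩ; V_out = 27.7 × 36.58/38.78 = 26.13 V.
I_L = V_out / R_L = 26.13 / 70.0 kΩ = 0.373 mA.

I_L ≈ 0.373 mA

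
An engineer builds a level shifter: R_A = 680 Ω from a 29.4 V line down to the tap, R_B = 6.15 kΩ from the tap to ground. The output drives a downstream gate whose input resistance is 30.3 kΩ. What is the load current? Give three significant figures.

I_L ≈ 0.856 mA

R_B‖R_L = 5112 Ω; V_out = 29.4 × 5112/5792 = 25.95 V.
I_L = V_out / R_L = 25.95 / 30.3 kΩ = 0.856 mA.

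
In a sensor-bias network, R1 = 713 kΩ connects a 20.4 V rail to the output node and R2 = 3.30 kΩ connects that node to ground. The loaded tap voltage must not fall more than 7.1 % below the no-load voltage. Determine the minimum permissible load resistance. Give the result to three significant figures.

R_L(min) ≈ 43.0 kΩ

Output resistance R_th = R1‖R2 = (713 × 3.30)/716.3 = 3.285 kΩ.
The fractional drop is R_th/(R_th + R_L); requiring this ≤ 0.0710 gives R_L ≥ R_th(1/0.0710 − 1) = 3.285 × 13.08 = 43.0 kΩ.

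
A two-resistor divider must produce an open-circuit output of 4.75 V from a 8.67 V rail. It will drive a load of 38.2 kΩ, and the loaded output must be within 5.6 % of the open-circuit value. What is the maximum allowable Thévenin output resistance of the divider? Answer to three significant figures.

Loading drop = R_th/(R_th + R_L) ≤ 0.0560, so R_th ≤ R_L · ε/(1−ε) = 38.2 kΩ × 0.0560/0.9440 = 2.27 kΩ.
(Any R1, R2 with R2/(R1+R2) = 0.548 and R1‖R2 ≤ 2.27 kΩ will meet the spec.)

R_th ≤ 2.27 kΩ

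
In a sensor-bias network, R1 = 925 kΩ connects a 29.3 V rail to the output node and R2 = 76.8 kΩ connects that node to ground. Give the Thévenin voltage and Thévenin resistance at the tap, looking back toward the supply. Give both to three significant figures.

V_th is the open-circuit tap voltage: 29.3 × 76.8/(925 + 76.8) = 2.25 V.
With the supply zeroed, R1 and R2 appear in parallel from the tap: R_th = R1‖R2 = (925 × 76.8)/1002 = 70.9 kΩ.

V_th = 2.25 V, R_th = 70.9 kΩ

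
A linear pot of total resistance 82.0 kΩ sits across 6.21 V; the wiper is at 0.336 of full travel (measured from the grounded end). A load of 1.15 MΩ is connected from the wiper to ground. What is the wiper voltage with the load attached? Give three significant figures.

The wiper splits the pot into (1−α)R = 54.45 kΩ above and αR = 27.55 kΩ below.
Lower section ‖ load = 26.91 kΩ.
V_wiper = 6.21 × 26.91/(54.45 + 26.91) = 2.05 V.

V ≈ 2.05 V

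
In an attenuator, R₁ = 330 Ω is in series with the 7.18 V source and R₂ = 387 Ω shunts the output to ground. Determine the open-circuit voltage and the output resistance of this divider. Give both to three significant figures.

V_th is the open-circuit tap voltage: 7.18 × 387/(330 + 387) = 3.88 V.
With the supply zeroed, R₁ and R₂ appear in parallel from the tap: R_th = R₁‖R₂ = (330 × 387)/717.0 = 178 Ω.

V_th = 3.88 V, R_th = 178 Ω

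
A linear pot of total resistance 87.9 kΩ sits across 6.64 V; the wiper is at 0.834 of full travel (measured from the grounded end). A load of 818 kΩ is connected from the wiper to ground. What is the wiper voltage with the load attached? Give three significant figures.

V ≈ 5.46 V

The wiper splits the pot into (1−α)R = 14.59 kΩ above and αR = 73.31 kΩ below.
Lower section ‖ load = 67.28 kΩ.
V_wiper = 6.64 × 67.28/(14.59 + 67.28) = 5.46 V.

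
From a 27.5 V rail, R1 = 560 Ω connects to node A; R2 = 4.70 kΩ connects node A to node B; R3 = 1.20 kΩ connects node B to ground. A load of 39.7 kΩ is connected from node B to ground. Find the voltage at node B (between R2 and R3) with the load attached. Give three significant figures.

At node B, R3 is in parallel with the load: R3‖R_L = 1165 Ω.
Below node A the resistance is R2 + (R3‖R_L) = 5865 Ω, so V_A = 27.5 × 5865/6425 = 25.10 V.
Then V_B = V_A × (R3‖R_L)/(R2 + R3‖R_L) = 25.10 × 1165/5865 = 4.99 V.

V ≈ 4.99 V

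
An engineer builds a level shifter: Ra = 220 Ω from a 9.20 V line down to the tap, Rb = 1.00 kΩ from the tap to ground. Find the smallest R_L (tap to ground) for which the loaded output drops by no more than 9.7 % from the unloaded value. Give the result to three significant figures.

Output resistance R_th = Ra‖Rb = (220 × 1000)/1220 = 180.3 Ω.
The fractional drop is R_th/(R_th + R_L); requiring this ≤ 0.0970 gives R_L ≥ R_th(1/0.0970 − 1) = 180.3 × 9.309 = 1.68 kΩ.

R_L(min) ≈ 1.68 kΩ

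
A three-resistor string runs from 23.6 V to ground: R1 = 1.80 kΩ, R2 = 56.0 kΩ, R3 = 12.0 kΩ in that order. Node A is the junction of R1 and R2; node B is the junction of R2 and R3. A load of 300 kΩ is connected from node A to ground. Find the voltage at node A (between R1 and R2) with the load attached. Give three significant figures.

Below node A the series string R2+R3 = 68.00 kΩ sits in parallel with the 300 kΩ load: 55.43 kΩ.
V_A = 23.6 × 55.43/(1.80 + 55.43) = 22.9 V.

V ≈ 22.9 V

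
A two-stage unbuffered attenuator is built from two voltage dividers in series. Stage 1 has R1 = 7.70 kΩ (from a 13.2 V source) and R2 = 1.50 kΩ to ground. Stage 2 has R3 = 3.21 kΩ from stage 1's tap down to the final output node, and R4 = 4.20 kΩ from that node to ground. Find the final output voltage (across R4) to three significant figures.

V_out ≈ 1.04 V

Stage 2 presents R3+R4 = 7.410 kΩ as a load on stage 1's tap.
Stage 1's lower leg becomes R2‖(R3+R4) = 1.247 kΩ, so V_mid = 13.2 × 1.247/8.947 = 1.840 V.
Stage 2 is itself unloaded: V_out = V_mid × R4/(R3+R4) = 1.840 × 4.20/7.410 = 1.04 V.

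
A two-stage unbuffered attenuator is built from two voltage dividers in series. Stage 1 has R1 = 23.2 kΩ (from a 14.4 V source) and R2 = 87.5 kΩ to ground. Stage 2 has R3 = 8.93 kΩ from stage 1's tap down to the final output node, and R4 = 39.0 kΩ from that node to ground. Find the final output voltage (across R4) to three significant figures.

V_out ≈ 6.70 V

Stage 2 presents R3+R4 = 47.93 kΩ as a load on stage 1's tap.
Stage 1's lower leg becomes R2‖(R3+R4) = 30.97 kΩ, so V_mid = 14.4 × 30.97/54.17 = 8.232 V.
Stage 2 is itself unloaded: V_out = V_mid × R4/(R3+R4) = 8.232 × 39.0/47.93 = 6.70 V.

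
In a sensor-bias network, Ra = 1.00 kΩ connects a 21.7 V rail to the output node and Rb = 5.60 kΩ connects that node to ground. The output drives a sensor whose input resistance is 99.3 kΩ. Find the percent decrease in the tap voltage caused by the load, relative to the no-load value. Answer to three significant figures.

The divider's output (Thévenin) resistance is Ra‖Rb = 0.8485 kΩ.
Fractional drop under load = R_th/(R_th + R_L) = 0.8485 / (0.8485 + 99.3) = 0.008472.
So the output falls by 0.847 %.

0.847 %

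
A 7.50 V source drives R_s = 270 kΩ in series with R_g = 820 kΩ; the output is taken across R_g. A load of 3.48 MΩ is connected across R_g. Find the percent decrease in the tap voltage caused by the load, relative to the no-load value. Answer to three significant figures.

The divider's output (Thévenin) resistance is R_s‖R_g = 203.1 kΩ.
Fractional drop under load = R_th/(R_th + R_L) = 203.1 / (203.1 + 3480) = 0.05515.
So the output falls by 5.51 %.

5.51 %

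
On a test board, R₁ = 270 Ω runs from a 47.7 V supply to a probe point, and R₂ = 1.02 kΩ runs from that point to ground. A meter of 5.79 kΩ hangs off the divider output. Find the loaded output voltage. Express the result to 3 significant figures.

The load sits in parallel with R₂: R₂‖R_L = (1020 × 5790) / (1020 + 5790) = 867.2 Ω.
V_out = 47.7 × 867.2 / (270 + 867.2) = 47.7 × 867.2/1137 = 36.4 V.

V_out ≈ 36.4 V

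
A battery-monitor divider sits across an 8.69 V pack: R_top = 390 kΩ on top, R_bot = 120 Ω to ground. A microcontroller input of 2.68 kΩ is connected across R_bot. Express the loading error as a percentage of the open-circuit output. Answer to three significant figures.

4.28 %

The divider's output (Thévenin) resistance is R_top‖R_bot = 120.0 Ω.
Fractional drop under load = R_th/(R_th + R_L) = 120.0 / (120.0 + 2680) = 0.04284.
So the output falls by 4.28 %.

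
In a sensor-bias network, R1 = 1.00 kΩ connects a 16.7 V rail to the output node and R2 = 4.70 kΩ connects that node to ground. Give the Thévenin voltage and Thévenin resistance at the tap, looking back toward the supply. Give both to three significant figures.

V_th is the open-circuit tap voltage: 16.7 × 4.70/(1.00 + 4.70) = 13.8 V.
With the supply zeroed, R1 and R2 appear in parallel from the tap: R_th = R1‖R2 = (1.00 × 4.70)/5.700 = 825 Ω.

V_th = 13.8 V, R_th = 825 Ω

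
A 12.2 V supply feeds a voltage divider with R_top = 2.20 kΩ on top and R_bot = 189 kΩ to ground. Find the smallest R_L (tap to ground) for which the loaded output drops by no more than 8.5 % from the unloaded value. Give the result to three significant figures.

R_L(min) ≈ 23.4 kΩ

Output resistance R_th = R_top‖R_bot = (2.20 × 189)/191.2 = 2.175 kΩ.
The fractional drop is R_th/(R_th + R_L); requiring this ≤ 0.0850 gives R_L ≥ R_th(1/0.0850 − 1) = 2.175 × 10.76 = 23.4 kΩ.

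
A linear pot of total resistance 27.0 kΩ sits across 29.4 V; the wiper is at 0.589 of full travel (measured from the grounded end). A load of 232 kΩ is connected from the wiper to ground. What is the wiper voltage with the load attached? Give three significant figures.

V ≈ 16.8 V

The wiper splits the pot into (1−α)R = 11.10 kΩ above and αR = 15.90 kΩ below.
Lower section ‖ load = 14.88 kΩ.
V_wiper = 29.4 × 14.88/(11.10 + 14.88) = 16.8 V.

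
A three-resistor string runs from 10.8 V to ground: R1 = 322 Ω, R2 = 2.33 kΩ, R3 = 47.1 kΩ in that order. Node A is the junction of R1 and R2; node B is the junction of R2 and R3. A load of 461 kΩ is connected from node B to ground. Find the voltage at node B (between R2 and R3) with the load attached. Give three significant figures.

V ≈ 10.2 V

At node B, R3 is in parallel with the load: R3‖R_L = 42730 Ω.
Below node A the resistance is R2 + (R3‖R_L) = 45060 Ω, so V_A = 10.8 × 45060/45390 = 10.72 V.
Then V_B = V_A × (R3‖R_L)/(R2 + R3‖R_L) = 10.72 × 42730/45060 = 10.2 V.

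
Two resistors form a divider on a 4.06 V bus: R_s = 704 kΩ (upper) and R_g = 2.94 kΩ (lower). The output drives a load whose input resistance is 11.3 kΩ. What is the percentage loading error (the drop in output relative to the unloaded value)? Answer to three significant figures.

20.6 %

The divider's output (Thévenin) resistance is R_s‖R_g = 2.928 kΩ.
Fractional drop under load = R_th/(R_th + R_L) = 2.928 / (2.928 + 11.3) = 0.2058.
So the output falls by 20.6 %.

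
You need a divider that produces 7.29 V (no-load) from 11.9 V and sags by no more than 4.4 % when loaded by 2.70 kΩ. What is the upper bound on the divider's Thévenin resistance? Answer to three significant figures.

Loading drop = R_th/(R_th + R_L) ≤ 0.0440, so R_th ≤ R_L · ε/(1−ε) = 2.70 kΩ × 0.0440/0.9560 = 124 Ω.
(Any R1, R2 with R2/(R1+R2) = 0.613 and R1‖R2 ≤ 124 Ω will meet the spec.)

R_th ≤ 124 Ω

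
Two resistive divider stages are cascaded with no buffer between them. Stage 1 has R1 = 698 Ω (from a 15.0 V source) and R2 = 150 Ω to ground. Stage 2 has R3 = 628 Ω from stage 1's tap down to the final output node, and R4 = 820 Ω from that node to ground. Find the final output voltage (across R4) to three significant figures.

V_out ≈ 1.38 V

Stage 2 presents R3+R4 = 1448 Ω as a load on stage 1's tap.
Stage 1's lower leg becomes R2‖(R3+R4) = 135.9 Ω, so V_mid = 15.0 × 135.9/833.9 = 2.445 V.
Stage 2 is itself unloaded: V_out = V_mid × R4/(R3+R4) = 2.445 × 820/1448 = 1.38 V.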